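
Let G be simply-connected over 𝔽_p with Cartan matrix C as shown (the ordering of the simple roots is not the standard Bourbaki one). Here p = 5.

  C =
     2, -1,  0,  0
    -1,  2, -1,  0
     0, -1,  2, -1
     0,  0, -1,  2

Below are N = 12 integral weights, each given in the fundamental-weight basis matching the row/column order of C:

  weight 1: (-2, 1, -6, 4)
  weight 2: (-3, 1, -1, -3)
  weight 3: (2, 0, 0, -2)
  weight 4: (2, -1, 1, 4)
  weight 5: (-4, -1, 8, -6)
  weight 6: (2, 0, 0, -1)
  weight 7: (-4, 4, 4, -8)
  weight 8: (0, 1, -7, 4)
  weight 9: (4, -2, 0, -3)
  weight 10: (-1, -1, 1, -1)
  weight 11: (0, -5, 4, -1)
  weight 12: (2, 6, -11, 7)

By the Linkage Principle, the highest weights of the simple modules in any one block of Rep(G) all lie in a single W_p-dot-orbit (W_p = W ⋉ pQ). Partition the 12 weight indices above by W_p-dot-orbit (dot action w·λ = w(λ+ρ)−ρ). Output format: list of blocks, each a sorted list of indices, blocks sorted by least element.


Dynkin diagram of C (from the 6 off-diagonal −1 entries): A_4.

W_5-reps of the 12 weights in Ā_5 (same 4-coord order as C):

  [1] (3, 1, 1, 0);  [2] (0, 2, 0, 0);  [3] (3, 1, 0, 1);  [4] (0, 2, 0, 0);  [5] (3, 1, 0, 1);  [6] (3, 1, 1, 0);  [7] (0, 2, 0, 0);  [8] (2, 1, 1, 0);  [9] (3, 1, 1, 0);  [10] (0, 0, 2, 0);  [11] (3, 1, 1, 0);  [12] (0, 2, 0, 0)

Linkage partition of the 12 weights (5 classes, p=5):

[[1, 6, 9, 11], [2, 4, 7, 12], [3, 5], [8], [10]]


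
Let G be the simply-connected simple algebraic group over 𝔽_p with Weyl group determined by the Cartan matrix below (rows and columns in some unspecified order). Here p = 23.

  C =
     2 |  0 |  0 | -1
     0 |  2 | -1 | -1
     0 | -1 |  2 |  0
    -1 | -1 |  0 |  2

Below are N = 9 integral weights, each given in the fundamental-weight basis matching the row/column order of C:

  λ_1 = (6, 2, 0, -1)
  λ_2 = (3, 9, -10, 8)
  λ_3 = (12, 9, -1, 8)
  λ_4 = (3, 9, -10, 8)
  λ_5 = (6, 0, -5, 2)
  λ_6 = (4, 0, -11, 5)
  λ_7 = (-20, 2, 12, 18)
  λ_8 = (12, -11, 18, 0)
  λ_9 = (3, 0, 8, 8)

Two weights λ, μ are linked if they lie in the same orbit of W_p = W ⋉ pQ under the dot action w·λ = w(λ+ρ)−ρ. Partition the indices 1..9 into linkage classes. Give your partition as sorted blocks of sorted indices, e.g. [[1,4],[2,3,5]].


Cartan matrix: type A_4 (|W|=120); un-permuting the 4 rows.

Alcove-folded reps (p=23, 9 weights, presented ϖ-order):

  1: (7, 3, 1, 0)
  2: (4, 1, 9, 9)
  3: (4, 1, 9, 9)
  4: (4, 1, 9, 9)
  5: (7, 3, 1, 0)
  6: (2, 6, 1, 3)
  7: (7, 3, 1, 0)
  8: (4, 1, 9, 9)
  9: (4, 1, 9, 9)

Grouping the 9 weights by Ā_23-representative: 3 linkage classes.

[[1, 5, 7], [2, 3, 4, 8, 9], [6]]


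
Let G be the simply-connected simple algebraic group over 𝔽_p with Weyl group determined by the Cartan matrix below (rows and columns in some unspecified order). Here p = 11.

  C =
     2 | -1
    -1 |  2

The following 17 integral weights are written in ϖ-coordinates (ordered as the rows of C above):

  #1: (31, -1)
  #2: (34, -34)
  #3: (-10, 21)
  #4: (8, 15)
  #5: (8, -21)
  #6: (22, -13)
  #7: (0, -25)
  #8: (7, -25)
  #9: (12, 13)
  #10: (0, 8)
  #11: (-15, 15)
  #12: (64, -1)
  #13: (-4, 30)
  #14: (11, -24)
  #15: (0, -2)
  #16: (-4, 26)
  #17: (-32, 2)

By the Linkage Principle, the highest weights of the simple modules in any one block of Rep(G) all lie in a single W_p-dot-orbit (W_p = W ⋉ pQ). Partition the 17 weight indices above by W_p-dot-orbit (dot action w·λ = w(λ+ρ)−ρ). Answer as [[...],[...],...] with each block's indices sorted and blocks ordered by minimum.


Dynkin diagram of C (from the 2 off-diagonal −1 entries): A_2.

Alcove-folded reps (p=11, 17 weights, presented ϖ-order):

    [1] (0, 1)
    [2] (2, 0)
    [3] (2, 0)
    [4] (2, 3)
    [5] (2, 0)
    [6] (0, 1)
    [7] (1, 9)
    [8] (2, 3)
    [9] (2, 3)
    [10] (1, 9)
    [11] (6, 3)
    [12] (0, 1)
    [13] (2, 3)
    [14] (0, 1)
    [15] (0, 1)
    [16] (6, 3)
    [17] (2, 3)

The 17 indices split into 5 linkage classes (same alcove rep ⇔ same W_11-dot-orbit):

[[1, 6, 12, 14, 15], [2, 3, 5], [4, 8, 9, 13, 17], [7, 10], [11, 16]]


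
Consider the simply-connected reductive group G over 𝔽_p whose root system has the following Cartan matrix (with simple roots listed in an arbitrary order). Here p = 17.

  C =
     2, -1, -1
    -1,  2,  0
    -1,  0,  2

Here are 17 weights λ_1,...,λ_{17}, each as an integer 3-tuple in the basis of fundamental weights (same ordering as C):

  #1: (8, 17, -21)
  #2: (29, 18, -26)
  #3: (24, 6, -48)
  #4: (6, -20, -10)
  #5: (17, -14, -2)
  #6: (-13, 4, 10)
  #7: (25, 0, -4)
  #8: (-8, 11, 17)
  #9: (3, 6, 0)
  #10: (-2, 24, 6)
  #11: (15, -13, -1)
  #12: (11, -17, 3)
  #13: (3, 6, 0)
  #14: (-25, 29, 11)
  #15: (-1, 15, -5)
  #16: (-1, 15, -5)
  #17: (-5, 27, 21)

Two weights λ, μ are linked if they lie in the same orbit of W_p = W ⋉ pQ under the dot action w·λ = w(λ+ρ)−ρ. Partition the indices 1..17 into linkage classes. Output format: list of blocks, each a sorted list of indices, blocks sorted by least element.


Dynkin diagram of C (from the 4 off-diagonal −1 entries): A_3.

W_17-reps of the 17 weights in Ā_17 (same 3-coord order as C):

    λ_1+ρ ↦ (7, 3, 1)
    λ_2+ρ ↦ (5, 2, 8)
    λ_3+ρ ↦ (5, 2, 8)
    λ_4+ρ ↦ (5, 2, 8)
    λ_5+ρ ↦ (4, 12, 0)
    λ_6+ρ ↦ (4, 7, 1)
    λ_7+ρ ↦ (7, 3, 1)
    λ_8+ρ ↦ (6, 1, 5)
    λ_9+ρ ↦ (4, 7, 1)
    λ_10+ρ ↦ (7, 3, 1)
    λ_11+ρ ↦ (4, 12, 0)
    λ_12+ρ ↦ (4, 12, 0)
    λ_13+ρ ↦ (4, 7, 1)
    λ_14+ρ ↦ (4, 7, 1)
    λ_15+ρ ↦ (4, 12, 0)
    λ_16+ρ ↦ (4, 12, 0)
    λ_17+ρ ↦ (4, 7, 1)

These 17 weights hit 5 W_17-dot-orbits; sizes (3, 3, 5, 5, 1):

[[1, 7, 10], [2, 3, 4], [5, 11, 12, 15, 16], [6, 9, 13, 14, 17], [8]]


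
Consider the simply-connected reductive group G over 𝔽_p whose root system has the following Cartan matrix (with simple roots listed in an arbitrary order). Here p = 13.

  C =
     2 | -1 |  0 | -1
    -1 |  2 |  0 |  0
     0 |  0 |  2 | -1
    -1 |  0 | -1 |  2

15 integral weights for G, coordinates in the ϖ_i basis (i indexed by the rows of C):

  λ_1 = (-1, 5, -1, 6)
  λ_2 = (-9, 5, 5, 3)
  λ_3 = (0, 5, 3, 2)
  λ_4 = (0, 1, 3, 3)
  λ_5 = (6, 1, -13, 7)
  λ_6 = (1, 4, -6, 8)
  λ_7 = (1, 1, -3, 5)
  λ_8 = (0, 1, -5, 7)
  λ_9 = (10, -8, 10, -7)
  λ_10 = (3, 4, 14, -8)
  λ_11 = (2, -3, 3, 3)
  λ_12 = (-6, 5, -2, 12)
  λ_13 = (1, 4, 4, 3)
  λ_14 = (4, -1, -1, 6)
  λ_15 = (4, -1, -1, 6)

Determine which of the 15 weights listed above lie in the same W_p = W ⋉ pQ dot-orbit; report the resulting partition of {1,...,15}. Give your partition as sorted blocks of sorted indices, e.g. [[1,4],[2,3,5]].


C ↔ A_4 under row/col permutation; |W(A_4)| = 120.

λ_j+ρ reflected into Ā_13 (⟨·,θ^∨⟩≤13); 4-tuples as given:

  1: (0, 6, 0, 7);  2: (2, 2, 2, 4);  3: (1, 5, 3, 3);  4: (1, 2, 4, 4);  5: (1, 2, 4, 4);  6: (2, 2, 2, 4);  7: (2, 2, 2, 4);  8: (1, 2, 4, 4);  9: (2, 2, 2, 4);  10: (1, 2, 4, 4);  11: (1, 2, 4, 4);  12: (5, 0, 0, 7);  13: (2, 2, 2, 4);  14: (5, 0, 0, 7);  15: (5, 0, 0, 7)

5 distinct reps among the 15 weights ⇒ 5 W_13-linkage classes:

[[1], [2, 6, 7, 9, 13], [3], [4, 5, 8, 10, 11], [12, 14, 15]]


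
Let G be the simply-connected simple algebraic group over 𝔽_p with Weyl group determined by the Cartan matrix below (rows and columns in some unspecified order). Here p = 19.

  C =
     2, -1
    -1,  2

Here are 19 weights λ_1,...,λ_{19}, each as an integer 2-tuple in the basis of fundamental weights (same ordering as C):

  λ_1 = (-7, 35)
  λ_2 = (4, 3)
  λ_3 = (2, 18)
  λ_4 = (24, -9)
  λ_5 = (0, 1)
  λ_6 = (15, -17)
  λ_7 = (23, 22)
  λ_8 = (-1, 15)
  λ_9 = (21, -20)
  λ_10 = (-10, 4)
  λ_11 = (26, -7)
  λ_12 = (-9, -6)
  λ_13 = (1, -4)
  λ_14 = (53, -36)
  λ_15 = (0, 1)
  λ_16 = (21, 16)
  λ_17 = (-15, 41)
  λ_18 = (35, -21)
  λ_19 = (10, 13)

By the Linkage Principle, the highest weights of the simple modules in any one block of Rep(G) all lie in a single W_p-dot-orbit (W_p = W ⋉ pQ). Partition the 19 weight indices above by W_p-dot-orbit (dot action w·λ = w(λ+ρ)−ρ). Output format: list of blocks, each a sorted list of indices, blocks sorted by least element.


Cartan matrix: type A_2 (|W|=6); un-permuting the 2 rows.

λ_j+ρ reflected into Ā_19 (⟨·,θ^∨⟩≤19); 2-tuples as given:

  [1] (11, 2)
  [2] (5, 4)
  [3] (0, 16)
  [4] (11, 2)
  [5] (1, 2)
  [6] (0, 16)
  [7] (5, 4)
  [8] (0, 16)
  [9] (0, 16)
  [10] (5, 4)
  [11] (11, 2)
  [12] (5, 8)
  [13] (1, 2)
  [14] (0, 16)
  [15] (1, 2)
  [16] (1, 2)
  [17] (5, 4)
  [18] (1, 2)
  [19] (5, 8)

Partition of {1..19} into 5 W_19-dot-orbits:

[[1, 4, 11], [2, 7, 10, 17], [3, 6, 8, 9, 14], [5, 13, 15, 16, 18], [12, 19]]


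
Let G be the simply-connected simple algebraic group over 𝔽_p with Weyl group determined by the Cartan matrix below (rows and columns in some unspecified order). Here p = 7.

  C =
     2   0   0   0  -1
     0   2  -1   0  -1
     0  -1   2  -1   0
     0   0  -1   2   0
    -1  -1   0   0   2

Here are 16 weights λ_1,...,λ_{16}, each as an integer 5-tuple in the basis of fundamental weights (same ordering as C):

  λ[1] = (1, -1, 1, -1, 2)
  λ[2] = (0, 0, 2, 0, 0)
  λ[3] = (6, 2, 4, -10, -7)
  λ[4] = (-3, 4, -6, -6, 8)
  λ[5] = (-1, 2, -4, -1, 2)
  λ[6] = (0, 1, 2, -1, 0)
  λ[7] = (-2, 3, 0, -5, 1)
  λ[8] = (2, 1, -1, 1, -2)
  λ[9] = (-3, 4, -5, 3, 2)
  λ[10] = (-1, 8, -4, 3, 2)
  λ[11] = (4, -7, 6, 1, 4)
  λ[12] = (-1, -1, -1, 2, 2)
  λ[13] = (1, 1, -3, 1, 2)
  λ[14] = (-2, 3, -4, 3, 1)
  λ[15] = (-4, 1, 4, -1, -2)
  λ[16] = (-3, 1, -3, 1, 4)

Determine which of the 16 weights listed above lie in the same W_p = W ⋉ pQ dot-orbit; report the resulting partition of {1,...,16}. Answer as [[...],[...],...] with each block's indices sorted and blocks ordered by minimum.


C ↔ A_5 under row/col permutation; |W(A_5)| = 720.

Each λ_j+ρ reduced to Ā_7; 5-tuples below use C's row order:

  λ_1+ρ ↦ (2, 0, 2, 0, 3)
  λ_2+ρ ↦ (1, 1, 3, 1, 1)
  λ_3+ρ ↦ (1, 2, 3, 0, 1)
  λ_4+ρ ↦ (2, 0, 2, 0, 3)
  λ_5+ρ ↦ (0, 0, 0, 3, 3)
  λ_6+ρ ↦ (1, 2, 3, 0, 1)
  λ_7+ρ ↦ (1, 1, 3, 1, 1)
  λ_8+ρ ↦ (2, 1, 0, 2, 1)
  λ_9+ρ ↦ (1, 1, 3, 1, 1)
  λ_10+ρ ↦ (2, 1, 0, 2, 1)
  λ_11+ρ ↦ (1, 1, 3, 1, 1)
  λ_12+ρ ↦ (0, 0, 0, 3, 3)
  λ_13+ρ ↦ (2, 0, 2, 0, 3)
  λ_14+ρ ↦ (1, 1, 3, 1, 1)
  λ_15+ρ ↦ (1, 2, 3, 0, 1)
  λ_16+ρ ↦ (2, 0, 2, 0, 3)

Partition of {1..16} into 5 W_7-dot-orbits:

[[1, 4, 13, 16], [2, 7, 9, 11, 14], [3, 6, 15], [5, 12], [8, 10]]


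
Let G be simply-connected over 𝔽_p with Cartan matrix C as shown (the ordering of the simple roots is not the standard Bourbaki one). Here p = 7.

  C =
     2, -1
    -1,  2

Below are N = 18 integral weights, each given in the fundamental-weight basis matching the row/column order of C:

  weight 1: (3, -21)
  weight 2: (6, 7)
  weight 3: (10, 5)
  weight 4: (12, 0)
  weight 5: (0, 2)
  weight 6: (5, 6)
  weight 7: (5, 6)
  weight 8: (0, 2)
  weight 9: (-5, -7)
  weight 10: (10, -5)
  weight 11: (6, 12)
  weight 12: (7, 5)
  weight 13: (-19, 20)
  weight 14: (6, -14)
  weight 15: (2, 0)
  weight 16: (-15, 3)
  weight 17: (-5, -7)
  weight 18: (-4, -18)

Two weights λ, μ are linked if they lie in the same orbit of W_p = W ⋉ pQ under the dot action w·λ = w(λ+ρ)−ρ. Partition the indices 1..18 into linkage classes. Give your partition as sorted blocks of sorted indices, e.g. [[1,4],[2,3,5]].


Dynkin diagram of C (from the 2 off-diagonal −1 entries): A_2.

Ā_7 reps of the 18 weights (A_2, coords as presented):

  [1] (4, 1);  [2] (0, 1);  [3] (3, 1);  [4] (0, 6);  [5] (1, 3);  [6] (0, 1);  [7] (0, 1);  [8] (1, 3);  [9] (3, 1);  [10] (3, 0);  [11] (0, 6);  [12] (0, 1);  [13] (3, 0);  [14] (0, 1);  [15] (3, 1);  [16] (3, 0);  [17] (3, 1);  [18] (3, 1)

Partition of {1..18} into 6 W_7-dot-orbits:

[[1], [2, 6, 7, 12, 14], [3, 9, 15, 17, 18], [4, 11], [5, 8], [10, 13, 16]]


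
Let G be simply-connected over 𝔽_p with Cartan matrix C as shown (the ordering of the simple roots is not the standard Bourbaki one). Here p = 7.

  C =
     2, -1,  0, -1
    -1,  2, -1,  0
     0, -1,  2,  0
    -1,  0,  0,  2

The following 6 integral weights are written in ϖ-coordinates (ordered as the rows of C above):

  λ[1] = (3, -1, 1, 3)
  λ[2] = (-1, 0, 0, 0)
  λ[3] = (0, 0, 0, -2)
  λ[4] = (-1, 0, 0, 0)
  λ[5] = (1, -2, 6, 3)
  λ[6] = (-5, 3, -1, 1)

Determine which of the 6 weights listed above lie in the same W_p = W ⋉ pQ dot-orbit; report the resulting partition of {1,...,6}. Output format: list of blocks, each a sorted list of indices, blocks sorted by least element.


Cartan matrix: type A_4 (|W|=120); un-permuting the 4 rows.

W_7-reps of the 6 weights in Ā_7 (same 4-coord order as C):

  [1] (3, 1, 0, 1) · [2] (0, 1, 1, 1) · [3] (0, 1, 1, 1) · [4] (0, 1, 1, 1) · [5] (0, 1, 1, 1) · [6] (2, 0, 0, 2)

These 6 weights hit 3 W_7-dot-orbits; sizes (1, 4, 1):

[[1], [2, 3, 4, 5], [6]]


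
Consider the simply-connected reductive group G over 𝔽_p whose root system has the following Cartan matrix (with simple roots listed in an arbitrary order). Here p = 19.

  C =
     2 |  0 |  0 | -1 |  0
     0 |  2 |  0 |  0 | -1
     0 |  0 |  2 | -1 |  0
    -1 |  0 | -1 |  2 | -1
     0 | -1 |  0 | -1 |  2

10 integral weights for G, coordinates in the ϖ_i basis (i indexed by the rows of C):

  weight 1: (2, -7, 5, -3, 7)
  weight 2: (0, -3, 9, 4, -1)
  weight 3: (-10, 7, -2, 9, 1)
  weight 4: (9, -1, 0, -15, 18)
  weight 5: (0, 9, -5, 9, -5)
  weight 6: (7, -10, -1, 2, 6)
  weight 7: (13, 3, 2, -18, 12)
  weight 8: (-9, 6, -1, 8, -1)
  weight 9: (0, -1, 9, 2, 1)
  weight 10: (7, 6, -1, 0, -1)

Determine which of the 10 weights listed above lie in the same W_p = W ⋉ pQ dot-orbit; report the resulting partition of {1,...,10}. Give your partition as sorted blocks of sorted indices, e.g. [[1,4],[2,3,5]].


Dynkin diagram of C (from the 8 off-diagonal −1 entries): D_5.

Ā_19 reps of the 10 weights (D_5, coords as presented):

  λ_1 → (1, 6, 4, 2, 0);  λ_2 → (1, 0, 10, 3, 0);  λ_3 → (8, 7, 0, 1, 0);  λ_4 → (1, 0, 10, 3, 0);  λ_5 → (1, 6, 4, 2, 0);  λ_6 → (8, 7, 0, 1, 0);  λ_7 → (1, 0, 10, 3, 0);  λ_8 → (8, 7, 0, 1, 0);  λ_9 → (1, 0, 10, 3, 0);  λ_10 → (8, 7, 0, 1, 0)

Grouping the 10 weights by Ā_19-representative: 3 linkage classes.

[[1, 5], [2, 4, 7, 9], [3, 6, 8, 10]]


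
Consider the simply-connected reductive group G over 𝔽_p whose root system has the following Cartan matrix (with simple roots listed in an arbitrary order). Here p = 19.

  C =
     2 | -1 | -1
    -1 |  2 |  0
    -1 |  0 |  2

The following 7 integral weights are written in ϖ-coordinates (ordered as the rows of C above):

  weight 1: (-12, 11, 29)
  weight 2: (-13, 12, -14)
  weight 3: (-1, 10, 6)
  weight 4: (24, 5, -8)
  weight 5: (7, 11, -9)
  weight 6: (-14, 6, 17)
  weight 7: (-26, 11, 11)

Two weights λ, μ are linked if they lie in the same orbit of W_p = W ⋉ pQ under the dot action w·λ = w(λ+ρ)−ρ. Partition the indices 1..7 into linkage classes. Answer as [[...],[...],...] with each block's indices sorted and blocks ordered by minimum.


Root system A_3: the 3×3 matrix C matches after relabeling.

λ_j+ρ reflected into Ā_19 (⟨·,θ^∨⟩≤19); 3-tuples as given:

  1: (0, 11, 7);  2: (1, 6, 6);  3: (0, 11, 7);  4: (7, 6, 5);  5: (0, 11, 7);  6: (7, 6, 5);  7: (1, 6, 6)

Grouping the 7 weights by Ā_19-representative: 3 linkage classes.

[[1, 3, 5], [2, 7], [4, 6]]


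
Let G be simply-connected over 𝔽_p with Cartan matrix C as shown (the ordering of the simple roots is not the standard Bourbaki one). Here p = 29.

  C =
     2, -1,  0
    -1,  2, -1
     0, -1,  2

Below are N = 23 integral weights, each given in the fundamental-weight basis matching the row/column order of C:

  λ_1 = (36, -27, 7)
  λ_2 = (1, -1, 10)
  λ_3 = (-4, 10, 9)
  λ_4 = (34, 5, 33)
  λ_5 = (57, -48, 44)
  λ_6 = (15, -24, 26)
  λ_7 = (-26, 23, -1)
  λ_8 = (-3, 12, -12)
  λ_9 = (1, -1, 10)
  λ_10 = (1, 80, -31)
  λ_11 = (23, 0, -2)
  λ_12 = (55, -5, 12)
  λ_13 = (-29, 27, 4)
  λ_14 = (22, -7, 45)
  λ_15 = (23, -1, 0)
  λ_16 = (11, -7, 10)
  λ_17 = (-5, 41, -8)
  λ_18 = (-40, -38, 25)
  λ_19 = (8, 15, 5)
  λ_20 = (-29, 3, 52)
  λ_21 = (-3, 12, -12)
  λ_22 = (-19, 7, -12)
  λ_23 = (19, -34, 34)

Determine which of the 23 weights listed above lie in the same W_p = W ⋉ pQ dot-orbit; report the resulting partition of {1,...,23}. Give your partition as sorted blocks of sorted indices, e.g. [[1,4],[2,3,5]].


C ↔ A_3 under row/col permutation; |W(A_3)| = 24.

λ_j+ρ reflected into Ā_29 (⟨·,θ^∨⟩≤29); 3-tuples as given:

  λ_1 → (3, 8, 10)
  λ_2 → (2, 0, 11)
  λ_3 → (3, 8, 10)
  λ_4 → (6, 6, 5)
  λ_5 → (2, 0, 11)
  λ_6 → (7, 16, 4)
  λ_7 → (24, 0, 1)
  λ_8 → (2, 0, 11)
  λ_9 → (2, 0, 11)
  λ_10 → (4, 2, 22)
  λ_11 → (24, 0, 1)
  λ_12 → (7, 16, 4)
  λ_13 → (24, 0, 1)
  λ_14 → (6, 6, 5)
  λ_15 → (24, 0, 1)
  λ_16 → (6, 6, 5)
  λ_17 → (7, 16, 4)
  λ_18 → (3, 8, 10)
  λ_19 → (7, 16, 4)
  λ_20 → (24, 0, 1)
  λ_21 → (2, 0, 11)
  λ_22 → (3, 8, 10)
  λ_23 → (7, 16, 4)

6 distinct reps among the 23 weights ⇒ 6 W_29-linkage classes:

[[1, 3, 18, 22], [2, 5, 8, 9, 21], [4, 14, 16], [6, 12, 17, 19, 23], [7, 11, 13, 15, 20], [10]]


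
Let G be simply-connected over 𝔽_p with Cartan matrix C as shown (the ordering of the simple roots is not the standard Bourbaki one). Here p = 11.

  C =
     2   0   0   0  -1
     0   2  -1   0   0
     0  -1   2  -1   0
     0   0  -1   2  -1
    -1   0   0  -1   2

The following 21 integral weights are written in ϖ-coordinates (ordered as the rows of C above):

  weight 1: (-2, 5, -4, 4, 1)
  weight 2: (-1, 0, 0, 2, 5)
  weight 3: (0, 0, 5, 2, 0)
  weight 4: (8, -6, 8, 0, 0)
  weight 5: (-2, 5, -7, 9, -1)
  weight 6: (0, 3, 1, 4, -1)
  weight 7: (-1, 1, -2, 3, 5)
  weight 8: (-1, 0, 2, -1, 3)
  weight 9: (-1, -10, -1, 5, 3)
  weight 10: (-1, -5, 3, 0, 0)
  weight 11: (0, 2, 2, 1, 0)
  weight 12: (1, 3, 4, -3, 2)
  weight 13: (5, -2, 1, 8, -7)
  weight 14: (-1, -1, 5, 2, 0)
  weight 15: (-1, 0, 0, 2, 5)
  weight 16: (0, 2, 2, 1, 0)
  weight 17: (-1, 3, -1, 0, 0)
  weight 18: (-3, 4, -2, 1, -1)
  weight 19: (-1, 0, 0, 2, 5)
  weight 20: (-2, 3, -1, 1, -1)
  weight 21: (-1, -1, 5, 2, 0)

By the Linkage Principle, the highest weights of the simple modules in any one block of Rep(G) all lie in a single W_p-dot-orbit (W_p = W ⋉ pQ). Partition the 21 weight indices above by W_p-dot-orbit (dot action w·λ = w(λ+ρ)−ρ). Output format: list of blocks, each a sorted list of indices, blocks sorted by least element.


Type A_5, rank 5, |W|=720; reorder rows/cols to standard.

Folding the 21 weights λ_j+ρ into Ā_11 (reps in the given 5-coord order):

  λ_1 → (1, 3, 3, 2, 1);  λ_2 → (0, 1, 1, 3, 6);  λ_3 → (0, 0, 6, 3, 1);  λ_4 → (0, 4, 0, 1, 1);  λ_5 → (0, 0, 6, 3, 1);  λ_6 → (0, 3, 2, 5, 0);  λ_7 → (0, 1, 1, 3, 6);  λ_8 → (0, 1, 3, 0, 4);  λ_9 → (0, 0, 6, 3, 1);  λ_10 → (0, 4, 0, 1, 1);  λ_11 → (1, 3, 3, 2, 1);  λ_12 → (1, 3, 3, 2, 1);  λ_13 → (0, 1, 1, 3, 6);  λ_14 → (0, 0, 6, 3, 1);  λ_15 → (0, 1, 1, 3, 6);  λ_16 → (1, 3, 3, 2, 1);  λ_17 → (0, 4, 0, 1, 1);  λ_18 → (0, 4, 0, 1, 1);  λ_19 → (0, 1, 1, 3, 6);  λ_20 → (0, 4, 0, 1, 1);  λ_21 → (0, 0, 6, 3, 1)

These 21 weights hit 6 W_11-dot-orbits; sizes (4, 5, 5, 5, 1, 1):

[[1, 11, 12, 16], [2, 7, 13, 15, 19], [3, 5, 9, 14, 21], [4, 10, 17, 18, 20], [6], [8]]


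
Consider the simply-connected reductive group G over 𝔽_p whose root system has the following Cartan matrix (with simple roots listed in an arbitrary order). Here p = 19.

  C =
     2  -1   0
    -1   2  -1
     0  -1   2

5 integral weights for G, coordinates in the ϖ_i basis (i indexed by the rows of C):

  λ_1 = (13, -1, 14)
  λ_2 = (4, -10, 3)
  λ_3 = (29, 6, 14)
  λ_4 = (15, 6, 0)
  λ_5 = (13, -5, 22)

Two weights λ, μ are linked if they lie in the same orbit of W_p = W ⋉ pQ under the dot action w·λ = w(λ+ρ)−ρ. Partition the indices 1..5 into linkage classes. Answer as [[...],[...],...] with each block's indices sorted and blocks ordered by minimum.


Cartan matrix: type A_3 (|W|=24); un-permuting the 3 rows.

Alcove-folded reps (p=19, 5 weights, presented ϖ-order):

  [1] (4, 0, 5) · [2] (4, 0, 5) · [3] (11, 3, 4) · [4] (11, 3, 4) · [5] (4, 0, 5)

Grouping the 5 weights by Ā_19-representative: 2 linkage classes.

[[1, 2, 5], [3, 4]]


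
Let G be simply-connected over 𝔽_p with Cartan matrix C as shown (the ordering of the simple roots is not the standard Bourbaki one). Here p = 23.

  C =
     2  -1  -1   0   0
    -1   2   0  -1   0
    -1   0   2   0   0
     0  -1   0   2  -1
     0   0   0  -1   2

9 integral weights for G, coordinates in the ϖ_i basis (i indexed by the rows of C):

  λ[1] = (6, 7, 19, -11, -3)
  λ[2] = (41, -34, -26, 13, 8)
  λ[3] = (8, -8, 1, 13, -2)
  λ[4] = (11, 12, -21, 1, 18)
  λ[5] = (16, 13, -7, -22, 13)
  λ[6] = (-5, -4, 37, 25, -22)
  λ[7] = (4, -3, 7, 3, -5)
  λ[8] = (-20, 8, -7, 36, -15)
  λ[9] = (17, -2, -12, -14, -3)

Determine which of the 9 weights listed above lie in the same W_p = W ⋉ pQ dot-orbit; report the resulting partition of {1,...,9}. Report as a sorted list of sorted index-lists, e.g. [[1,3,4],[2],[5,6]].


Type A_5, rank 5, |W|=720; reorder rows/cols to standard.

Each λ_j+ρ reduced to Ā_23; 5-tuples below use C's row order:

  λ_1+ρ ↦ (3, 0, 8, 2, 2);  λ_2+ρ ↦ (4, 0, 10, 2, 7);  λ_3+ρ ↦ (2, 7, 2, 6, 1);  λ_4+ρ ↦ (3, 0, 8, 2, 2);  λ_5+ρ ↦ (2, 7, 2, 6, 1);  λ_6+ρ ↦ (3, 0, 8, 2, 2);  λ_7+ρ ↦ (3, 0, 8, 2, 2);  λ_8+ρ ↦ (4, 0, 10, 2, 7);  λ_9+ρ ↦ (2, 7, 2, 6, 1)

Linkage partition of the 9 weights (3 classes, p=23):

[[1, 4, 6, 7], [2, 8], [3, 5, 9]]


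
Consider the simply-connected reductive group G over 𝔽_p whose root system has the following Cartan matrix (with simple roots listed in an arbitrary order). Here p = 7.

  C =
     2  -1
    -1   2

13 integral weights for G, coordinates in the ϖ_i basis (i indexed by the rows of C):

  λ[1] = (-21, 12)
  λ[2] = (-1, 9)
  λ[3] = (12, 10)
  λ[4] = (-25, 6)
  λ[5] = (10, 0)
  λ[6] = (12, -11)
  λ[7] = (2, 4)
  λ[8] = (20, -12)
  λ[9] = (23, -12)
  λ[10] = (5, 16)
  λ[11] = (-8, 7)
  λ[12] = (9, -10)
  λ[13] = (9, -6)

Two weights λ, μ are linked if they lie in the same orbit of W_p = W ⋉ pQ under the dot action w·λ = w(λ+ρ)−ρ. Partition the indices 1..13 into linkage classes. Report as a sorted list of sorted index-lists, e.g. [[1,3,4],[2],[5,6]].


Root system A_2: the 2×2 matrix C matches after relabeling.

Folding the 13 weights λ_j+ρ into Ā_7 (reps in the given 2-coord order):

  λ_1 → (6, 0)
  λ_2 → (3, 4)
  λ_3 → (3, 1)
  λ_4 → (3, 4)
  λ_5 → (2, 4)
  λ_6 → (3, 1)
  λ_7 → (2, 4)
  λ_8 → (3, 4)
  λ_9 → (3, 1)
  λ_10 → (2, 4)
  λ_11 → (6, 0)
  λ_12 → (2, 4)
  λ_13 → (2, 2)

The 13 indices split into 5 linkage classes (same alcove rep ⇔ same W_7-dot-orbit):

[[1, 11], [2, 4, 8], [3, 6, 9], [5, 7, 10, 12], [13]]


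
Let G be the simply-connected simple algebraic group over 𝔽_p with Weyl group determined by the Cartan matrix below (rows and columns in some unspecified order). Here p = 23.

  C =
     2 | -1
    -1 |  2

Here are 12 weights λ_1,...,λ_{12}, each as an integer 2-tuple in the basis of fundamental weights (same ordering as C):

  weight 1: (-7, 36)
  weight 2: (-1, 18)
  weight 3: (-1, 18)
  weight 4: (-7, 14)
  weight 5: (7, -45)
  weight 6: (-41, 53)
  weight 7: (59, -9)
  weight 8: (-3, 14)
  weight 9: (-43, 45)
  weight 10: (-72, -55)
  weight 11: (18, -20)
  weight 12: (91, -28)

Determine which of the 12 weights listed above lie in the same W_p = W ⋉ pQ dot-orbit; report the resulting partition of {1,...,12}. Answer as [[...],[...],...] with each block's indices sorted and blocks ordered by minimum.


A_2 Cartan matrix, 2 simple roots permuted; ρ=(1,1).

λ_j+ρ reflected into Ā_23 (⟨·,θ^∨⟩≤23); 2-tuples as given:

  [1] (8, 9)
  [2] (0, 19)
  [3] (0, 19)
  [4] (6, 9)
  [5] (2, 13)
  [6] (8, 9)
  [7] (8, 9)
  [8] (2, 13)
  [9] (0, 19)
  [10] (2, 13)
  [11] (0, 19)
  [12] (0, 19)

Linkage partition of the 12 weights (4 classes, p=23):

[[1, 6, 7], [2, 3, 9, 11, 12], [4], [5, 8, 10]]


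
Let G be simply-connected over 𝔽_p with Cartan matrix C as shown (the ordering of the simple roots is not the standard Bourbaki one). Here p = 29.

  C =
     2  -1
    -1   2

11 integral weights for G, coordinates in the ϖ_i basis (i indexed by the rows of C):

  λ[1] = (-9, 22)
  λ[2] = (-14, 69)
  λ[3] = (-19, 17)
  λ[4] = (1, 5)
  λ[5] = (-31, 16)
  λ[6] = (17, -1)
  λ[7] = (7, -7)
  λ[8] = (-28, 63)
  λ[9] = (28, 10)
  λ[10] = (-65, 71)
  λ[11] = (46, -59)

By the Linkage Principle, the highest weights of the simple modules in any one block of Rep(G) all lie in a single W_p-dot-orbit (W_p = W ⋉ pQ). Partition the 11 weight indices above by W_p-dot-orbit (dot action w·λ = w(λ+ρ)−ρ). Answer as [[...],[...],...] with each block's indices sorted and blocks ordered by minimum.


Cartan matrix: type A_2 (|W|=6); un-permuting the 2 rows.

Folding the 11 weights λ_j+ρ into Ā_29 (reps in the given 2-coord order):

  λ_1+ρ ↦ (8, 15) · λ_2+ρ ↦ (16, 12) · λ_3+ρ ↦ (18, 0) · λ_4+ρ ↦ (2, 6) · λ_5+ρ ↦ (16, 12) · λ_6+ρ ↦ (18, 0) · λ_7+ρ ↦ (2, 6) · λ_8+ρ ↦ (2, 6) · λ_9+ρ ↦ (18, 0) · λ_10+ρ ↦ (8, 15) · λ_11+ρ ↦ (18, 0)

Linkage partition of the 11 weights (4 classes, p=29):

[[1, 10], [2, 5], [3, 6, 9, 11], [4, 7, 8]]


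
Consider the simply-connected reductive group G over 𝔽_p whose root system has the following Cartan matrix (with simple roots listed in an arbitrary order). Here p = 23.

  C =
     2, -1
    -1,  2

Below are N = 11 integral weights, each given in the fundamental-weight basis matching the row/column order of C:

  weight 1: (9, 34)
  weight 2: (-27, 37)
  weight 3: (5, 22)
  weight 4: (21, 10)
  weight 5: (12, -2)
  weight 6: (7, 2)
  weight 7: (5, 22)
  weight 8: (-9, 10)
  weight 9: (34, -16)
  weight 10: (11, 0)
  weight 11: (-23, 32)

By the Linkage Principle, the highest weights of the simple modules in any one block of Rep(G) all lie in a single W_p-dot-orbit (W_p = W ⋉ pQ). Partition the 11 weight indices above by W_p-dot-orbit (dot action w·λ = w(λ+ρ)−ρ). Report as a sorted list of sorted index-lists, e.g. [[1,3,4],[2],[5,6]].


Type A_2, rank 2, |W|=6; reorder rows/cols to standard.

Each λ_j+ρ reduced to Ā_23; 2-tuples below use C's row order:

  1: (12, 1);  2: (8, 3);  3: (0, 17);  4: (12, 1);  5: (12, 1);  6: (8, 3);  7: (0, 17);  8: (8, 3);  9: (8, 3);  10: (12, 1);  11: (12, 1)

Partition of {1..11} into 3 W_23-dot-orbits:

[[1, 4, 5, 10, 11], [2, 6, 8, 9], [3, 7]]


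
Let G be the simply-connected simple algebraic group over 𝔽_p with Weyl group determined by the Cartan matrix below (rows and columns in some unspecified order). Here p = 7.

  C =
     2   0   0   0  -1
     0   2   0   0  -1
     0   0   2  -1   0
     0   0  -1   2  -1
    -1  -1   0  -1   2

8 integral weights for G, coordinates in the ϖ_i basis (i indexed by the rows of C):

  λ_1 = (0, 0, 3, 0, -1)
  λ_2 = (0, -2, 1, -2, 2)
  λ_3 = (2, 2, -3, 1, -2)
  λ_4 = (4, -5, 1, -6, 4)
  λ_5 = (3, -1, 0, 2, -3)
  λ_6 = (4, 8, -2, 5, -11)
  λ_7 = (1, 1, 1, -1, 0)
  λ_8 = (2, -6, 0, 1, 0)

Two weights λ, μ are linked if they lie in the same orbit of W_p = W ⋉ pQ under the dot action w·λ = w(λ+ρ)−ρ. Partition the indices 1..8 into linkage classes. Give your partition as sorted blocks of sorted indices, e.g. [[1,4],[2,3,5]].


Dynkin diagram of C (from the 8 off-diagonal −1 entries): D_5.

Each λ_j+ρ reduced to Ā_7; 5-tuples below use C's row order:

  [1] (1, 1, 4, 0, 0);  [2] (1, 1, 1, 1, 1);  [3] (2, 2, 1, 1, 0);  [4] (1, 0, 0, 1, 1);  [5] (2, 2, 1, 1, 0);  [6] (2, 2, 1, 1, 0);  [7] (2, 2, 1, 1, 0);  [8] (1, 1, 1, 1, 1)

4 distinct reps among the 8 weights ⇒ 4 W_7-linkage classes:

[[1], [2, 8], [3, 5, 6, 7], [4]]


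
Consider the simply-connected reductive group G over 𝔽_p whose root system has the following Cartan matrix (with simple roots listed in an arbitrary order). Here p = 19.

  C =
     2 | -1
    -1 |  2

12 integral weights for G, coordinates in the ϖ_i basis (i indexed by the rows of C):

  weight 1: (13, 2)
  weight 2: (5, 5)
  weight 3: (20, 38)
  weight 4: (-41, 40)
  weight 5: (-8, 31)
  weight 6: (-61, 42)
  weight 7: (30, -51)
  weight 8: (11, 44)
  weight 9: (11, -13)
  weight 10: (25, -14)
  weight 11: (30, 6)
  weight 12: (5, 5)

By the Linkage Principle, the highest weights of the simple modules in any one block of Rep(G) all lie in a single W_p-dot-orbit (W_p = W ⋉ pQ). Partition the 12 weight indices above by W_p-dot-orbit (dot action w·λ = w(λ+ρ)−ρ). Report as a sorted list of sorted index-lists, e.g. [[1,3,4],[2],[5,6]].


Cartan matrix: type A_2 (|W|=6); un-permuting the 2 rows.

Ā_19 reps of the 12 weights (A_2, coords as presented):

  1: (14, 3);  2: (6, 6);  3: (1, 16);  4: (1, 16);  5: (6, 6);  6: (14, 3);  7: (0, 12);  8: (0, 12);  9: (0, 12);  10: (6, 6);  11: (0, 12);  12: (6, 6)

Linkage partition of the 12 weights (4 classes, p=19):

[[1, 6], [2, 5, 10, 12], [3, 4], [7, 8, 9, 11]]


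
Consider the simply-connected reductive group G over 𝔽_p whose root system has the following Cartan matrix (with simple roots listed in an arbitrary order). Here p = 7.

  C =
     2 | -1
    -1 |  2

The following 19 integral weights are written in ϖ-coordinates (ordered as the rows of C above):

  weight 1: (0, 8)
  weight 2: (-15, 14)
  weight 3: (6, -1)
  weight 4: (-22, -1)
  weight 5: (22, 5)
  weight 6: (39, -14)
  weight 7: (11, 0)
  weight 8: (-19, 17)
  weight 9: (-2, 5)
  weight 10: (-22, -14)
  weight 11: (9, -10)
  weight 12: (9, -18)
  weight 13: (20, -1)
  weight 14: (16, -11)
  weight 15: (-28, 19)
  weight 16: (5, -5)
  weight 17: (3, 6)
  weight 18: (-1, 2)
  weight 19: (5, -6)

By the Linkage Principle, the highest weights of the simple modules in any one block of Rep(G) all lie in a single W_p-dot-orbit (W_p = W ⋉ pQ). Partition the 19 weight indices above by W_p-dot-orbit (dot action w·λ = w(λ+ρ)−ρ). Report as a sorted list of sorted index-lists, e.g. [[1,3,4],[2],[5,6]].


Root system A_2: the 2×2 matrix C matches after relabeling.

W_7-reps of the 19 weights in Ā_7 (same 2-coord order as C):

  λ_1 → (2, 4)
  λ_2 → (1, 6)
  λ_3 → (7, 0)
  λ_4 → (0, 0)
  λ_5 → (1, 5)
  λ_6 → (1, 5)
  λ_7 → (1, 5)
  λ_8 → (0, 3)
  λ_9 → (1, 5)
  λ_10 → (1, 6)
  λ_11 → (2, 4)
  λ_12 → (0, 3)
  λ_13 → (0, 0)
  λ_14 → (0, 3)
  λ_15 → (1, 6)
  λ_16 → (2, 4)
  λ_17 → (0, 3)
  λ_18 → (0, 3)
  λ_19 → (1, 5)

These 19 weights hit 6 W_7-dot-orbits; sizes (3, 3, 1, 2, 5, 5):

[[1, 11, 16], [2, 10, 15], [3], [4, 13], [5, 6, 7, 9, 19], [8, 12, 14, 17, 18]]


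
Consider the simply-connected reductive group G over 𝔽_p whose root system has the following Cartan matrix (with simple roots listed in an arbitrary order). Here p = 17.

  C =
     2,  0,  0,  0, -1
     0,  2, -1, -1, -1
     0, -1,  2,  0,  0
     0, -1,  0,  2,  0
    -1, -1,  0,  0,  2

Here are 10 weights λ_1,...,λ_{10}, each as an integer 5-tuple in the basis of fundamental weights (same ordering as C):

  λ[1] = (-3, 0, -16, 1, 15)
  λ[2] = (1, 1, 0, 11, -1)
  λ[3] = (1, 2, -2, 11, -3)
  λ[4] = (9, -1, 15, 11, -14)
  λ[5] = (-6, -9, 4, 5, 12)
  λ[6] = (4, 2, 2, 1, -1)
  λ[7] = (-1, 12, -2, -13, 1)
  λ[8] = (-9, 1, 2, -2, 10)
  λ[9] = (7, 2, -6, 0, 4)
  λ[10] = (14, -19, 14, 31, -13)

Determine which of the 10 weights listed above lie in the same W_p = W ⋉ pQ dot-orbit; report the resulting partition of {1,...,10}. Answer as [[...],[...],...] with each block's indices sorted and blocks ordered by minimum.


Root system D_5: the 5×5 matrix C matches after relabeling.

Ā_17 reps of the 10 weights (D_5, coords as presented):

  λ_1 → (0, 0, 1, 12, 2)
  λ_2 → (0, 0, 1, 12, 2)
  λ_3 → (0, 0, 1, 12, 2)
  λ_4 → (8, 1, 3, 1, 0)
  λ_5 → (5, 3, 3, 2, 0)
  λ_6 → (5, 3, 3, 2, 0)
  λ_7 → (0, 0, 1, 12, 2)
  λ_8 → (8, 1, 3, 1, 0)
  λ_9 → (8, 1, 3, 1, 0)
  λ_10 → (0, 0, 1, 12, 2)

These 10 weights hit 3 W_17-dot-orbits; sizes (5, 3, 2):

[[1, 2, 3, 7, 10], [4, 8, 9], [5, 6]]


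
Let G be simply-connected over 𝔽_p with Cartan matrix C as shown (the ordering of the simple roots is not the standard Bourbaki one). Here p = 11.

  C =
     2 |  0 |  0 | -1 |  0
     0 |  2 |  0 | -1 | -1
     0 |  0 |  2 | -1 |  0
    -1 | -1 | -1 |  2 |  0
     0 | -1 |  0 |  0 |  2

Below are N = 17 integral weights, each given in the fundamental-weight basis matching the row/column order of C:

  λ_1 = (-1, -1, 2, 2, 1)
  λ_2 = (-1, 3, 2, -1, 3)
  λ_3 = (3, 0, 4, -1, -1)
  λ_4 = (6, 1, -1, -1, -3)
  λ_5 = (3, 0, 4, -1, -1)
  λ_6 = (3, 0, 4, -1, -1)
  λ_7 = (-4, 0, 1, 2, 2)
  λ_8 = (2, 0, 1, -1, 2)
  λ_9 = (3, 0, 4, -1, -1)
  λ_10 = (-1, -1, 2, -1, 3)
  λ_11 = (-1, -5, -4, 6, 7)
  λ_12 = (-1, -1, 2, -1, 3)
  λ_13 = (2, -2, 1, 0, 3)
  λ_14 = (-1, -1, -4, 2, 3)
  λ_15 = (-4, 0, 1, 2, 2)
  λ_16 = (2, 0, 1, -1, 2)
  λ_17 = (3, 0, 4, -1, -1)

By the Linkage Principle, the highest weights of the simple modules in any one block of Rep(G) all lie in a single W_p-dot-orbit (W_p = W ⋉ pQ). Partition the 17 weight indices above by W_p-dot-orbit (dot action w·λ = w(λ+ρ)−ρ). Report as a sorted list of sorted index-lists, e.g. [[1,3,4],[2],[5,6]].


Dynkin diagram of C (from the 8 off-diagonal −1 entries): D_5.

W_11-reps of the 17 weights in Ā_11 (same 5-coord order as C):

  1: (0, 0, 3, 3, 2) · 2: (0, 0, 3, 0, 4) · 3: (4, 1, 5, 0, 0) · 4: (7, 0, 0, 0, 2) · 5: (4, 1, 5, 0, 0) · 6: (4, 1, 5, 0, 0) · 7: (3, 1, 2, 0, 3) · 8: (3, 1, 2, 0, 3) · 9: (4, 1, 5, 0, 0) · 10: (0, 0, 3, 0, 4) · 11: (0, 0, 3, 0, 4) · 12: (0, 0, 3, 0, 4) · 13: (3, 1, 2, 0, 3) · 14: (0, 0, 3, 0, 4) · 15: (3, 1, 2, 0, 3) · 16: (3, 1, 2, 0, 3) · 17: (4, 1, 5, 0, 0)

5 distinct reps among the 17 weights ⇒ 5 W_11-linkage classes:

[[1], [2, 10, 11, 12, 14], [3, 5, 6, 9, 17], [4], [7, 8, 13, 15, 16]]


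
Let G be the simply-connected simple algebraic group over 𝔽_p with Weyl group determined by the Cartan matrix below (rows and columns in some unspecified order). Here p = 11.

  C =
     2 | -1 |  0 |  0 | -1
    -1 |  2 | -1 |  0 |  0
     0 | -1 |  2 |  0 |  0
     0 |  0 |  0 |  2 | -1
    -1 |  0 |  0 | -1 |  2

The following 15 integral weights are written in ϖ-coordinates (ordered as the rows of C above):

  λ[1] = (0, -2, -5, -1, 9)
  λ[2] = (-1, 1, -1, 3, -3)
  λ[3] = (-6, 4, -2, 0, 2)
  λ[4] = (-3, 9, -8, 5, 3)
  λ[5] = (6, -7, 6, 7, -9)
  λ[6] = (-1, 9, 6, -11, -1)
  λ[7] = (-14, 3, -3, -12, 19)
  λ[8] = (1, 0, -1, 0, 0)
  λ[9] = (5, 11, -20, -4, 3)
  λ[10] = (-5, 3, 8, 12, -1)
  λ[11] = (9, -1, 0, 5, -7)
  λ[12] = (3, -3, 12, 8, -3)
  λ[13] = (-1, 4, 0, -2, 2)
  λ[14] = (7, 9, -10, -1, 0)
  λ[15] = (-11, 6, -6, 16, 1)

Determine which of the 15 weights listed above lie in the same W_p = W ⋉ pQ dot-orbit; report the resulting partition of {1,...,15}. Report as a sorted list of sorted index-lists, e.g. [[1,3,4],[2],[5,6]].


C ↔ A_5 under row/col permutation; |W(A_5)| = 720.

W_11-reps of the 15 weights in Ā_11 (same 5-coord order as C):

    λ_1 → (4, 0, 1, 0, 6)
    λ_2 → (2, 0, 0, 2, 0)
    λ_3 → (2, 1, 0, 1, 1)
    λ_4 → (2, 1, 0, 1, 1)
    λ_5 → (6, 1, 0, 0, 1)
    λ_6 → (4, 0, 1, 0, 6)
    λ_7 → (2, 0, 0, 2, 0)
    λ_8 → (2, 1, 0, 1, 1)
    λ_9 → (6, 1, 0, 0, 1)
    λ_10 → (2, 0, 0, 2, 0)
    λ_11 → (4, 0, 1, 0, 6)
    λ_12 → (2, 0, 0, 2, 0)
    λ_13 → (0, 5, 1, 1, 2)
    λ_14 → (1, 1, 1, 1, 7)
    λ_15 → (0, 5, 1, 1, 2)

These 15 weights hit 6 W_11-dot-orbits; sizes (3, 4, 3, 2, 2, 1):

[[1, 6, 11], [2, 7, 10, 12], [3, 4, 8], [5, 9], [13, 15], [14]]


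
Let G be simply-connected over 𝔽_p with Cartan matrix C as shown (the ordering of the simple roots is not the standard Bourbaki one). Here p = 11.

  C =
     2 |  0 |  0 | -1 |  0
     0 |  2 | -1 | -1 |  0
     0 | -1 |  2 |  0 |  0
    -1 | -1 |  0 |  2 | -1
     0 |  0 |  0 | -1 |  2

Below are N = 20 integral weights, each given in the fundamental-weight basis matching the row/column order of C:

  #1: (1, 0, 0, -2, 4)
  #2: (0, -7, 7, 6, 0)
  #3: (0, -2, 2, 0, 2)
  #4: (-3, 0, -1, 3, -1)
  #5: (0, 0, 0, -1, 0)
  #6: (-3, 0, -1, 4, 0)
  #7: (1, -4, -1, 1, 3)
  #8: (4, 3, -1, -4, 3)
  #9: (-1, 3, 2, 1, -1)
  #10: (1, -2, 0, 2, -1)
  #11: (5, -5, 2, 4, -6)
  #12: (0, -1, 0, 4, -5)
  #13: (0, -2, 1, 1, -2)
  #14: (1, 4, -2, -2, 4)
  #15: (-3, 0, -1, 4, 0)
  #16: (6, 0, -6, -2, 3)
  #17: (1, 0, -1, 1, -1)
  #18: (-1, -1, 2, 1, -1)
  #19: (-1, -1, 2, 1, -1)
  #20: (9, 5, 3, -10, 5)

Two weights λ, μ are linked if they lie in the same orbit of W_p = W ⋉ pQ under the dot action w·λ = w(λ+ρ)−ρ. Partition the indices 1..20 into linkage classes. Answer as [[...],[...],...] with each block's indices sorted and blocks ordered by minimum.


D_5 Cartan matrix, 5 simple roots permuted; ρ=(1,1,1,1,1).

W_11-reps of the 20 weights in Ā_11 (same 5-coord order as C):

  [1] (1, 0, 1, 1, 4) · [2] (1, 1, 1, 0, 1) · [3] (1, 1, 2, 0, 3) · [4] (2, 1, 0, 2, 0) · [5] (1, 1, 1, 0, 1) · [6] (2, 1, 0, 3, 1) · [7] (1, 1, 2, 0, 3) · [8] (2, 1, 0, 3, 1) · [9] (0, 0, 3, 2, 0) · [10] (2, 1, 0, 2, 0) · [11] (2, 1, 0, 3, 1) · [12] (1, 0, 1, 1, 4) · [13] (1, 1, 1, 0, 1) · [14] (1, 0, 1, 1, 4) · [15] (2, 1, 0, 3, 1) · [16] (2, 1, 0, 3, 1) · [17] (2, 1, 0, 2, 0) · [18] (0, 0, 3, 2, 0) · [19] (0, 0, 3, 2, 0) · [20] (1, 1, 2, 0, 3)

Grouping the 20 weights by Ā_11-representative: 6 linkage classes.

[[1, 12, 14], [2, 5, 13], [3, 7, 20], [4, 10, 17], [6, 8, 11, 15, 16], [9, 18, 19]]


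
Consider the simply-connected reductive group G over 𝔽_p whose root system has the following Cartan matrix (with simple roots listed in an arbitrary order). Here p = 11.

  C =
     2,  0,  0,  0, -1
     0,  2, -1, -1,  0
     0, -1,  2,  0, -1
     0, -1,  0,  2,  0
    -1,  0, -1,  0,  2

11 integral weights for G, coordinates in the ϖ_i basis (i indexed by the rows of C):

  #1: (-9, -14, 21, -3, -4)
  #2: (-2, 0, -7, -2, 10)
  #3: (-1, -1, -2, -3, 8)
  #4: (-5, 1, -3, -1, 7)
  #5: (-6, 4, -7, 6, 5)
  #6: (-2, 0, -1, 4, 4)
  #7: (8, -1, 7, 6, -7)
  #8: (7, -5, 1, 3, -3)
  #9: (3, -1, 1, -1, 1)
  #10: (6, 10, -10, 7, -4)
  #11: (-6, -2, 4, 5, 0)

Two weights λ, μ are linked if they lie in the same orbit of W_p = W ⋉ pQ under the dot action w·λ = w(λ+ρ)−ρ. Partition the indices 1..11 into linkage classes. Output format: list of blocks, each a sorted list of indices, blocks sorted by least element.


Root system A_5: the 5×5 matrix C matches after relabeling.

Each λ_j+ρ reduced to Ā_11; 5-tuples below use C's row order:

    λ_1 → (4, 0, 2, 0, 2)
    λ_2 → (1, 1, 0, 5, 4)
    λ_3 → (0, 0, 2, 1, 6)
    λ_4 → (4, 0, 2, 0, 2)
    λ_5 → (1, 1, 0, 5, 4)
    λ_6 → (1, 1, 0, 5, 4)
    λ_7 → (4, 0, 2, 0, 2)
    λ_8 → (4, 0, 2, 0, 2)
    λ_9 → (4, 0, 2, 0, 2)
    λ_10 → (3, 0, 2, 1, 1)
    λ_11 → (1, 1, 0, 5, 4)

Partition of {1..11} into 4 W_11-dot-orbits:

[[1, 4, 7, 8, 9], [2, 5, 6, 11], [3], [10]]


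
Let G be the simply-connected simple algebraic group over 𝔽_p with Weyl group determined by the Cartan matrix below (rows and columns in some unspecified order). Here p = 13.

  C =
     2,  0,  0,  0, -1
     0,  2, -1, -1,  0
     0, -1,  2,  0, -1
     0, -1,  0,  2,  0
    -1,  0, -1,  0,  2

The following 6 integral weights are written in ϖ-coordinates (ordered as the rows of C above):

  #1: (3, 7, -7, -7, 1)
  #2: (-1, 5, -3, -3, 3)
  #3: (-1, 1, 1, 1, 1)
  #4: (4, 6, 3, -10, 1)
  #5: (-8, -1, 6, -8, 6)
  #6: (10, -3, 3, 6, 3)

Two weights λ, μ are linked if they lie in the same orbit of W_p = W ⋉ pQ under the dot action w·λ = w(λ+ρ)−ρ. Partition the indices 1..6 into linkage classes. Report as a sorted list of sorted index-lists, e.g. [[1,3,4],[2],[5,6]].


Type A_5, rank 5, |W|=720; reorder rows/cols to standard.

λ_j+ρ reflected into Ā_13 (⟨·,θ^∨⟩≤13); 5-tuples as given:

  λ_1+ρ ↦ (0, 2, 2, 2, 2);  λ_2+ρ ↦ (0, 2, 2, 2, 2);  λ_3+ρ ↦ (0, 2, 2, 2, 2);  λ_4+ρ ↦ (0, 2, 2, 2, 2);  λ_5+ρ ↦ (6, 6, 0, 1, 0);  λ_6+ρ ↦ (0, 2, 2, 2, 2)

Linkage partition of the 6 weights (2 classes, p=13):

[[1, 2, 3, 4, 6], [5]]
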